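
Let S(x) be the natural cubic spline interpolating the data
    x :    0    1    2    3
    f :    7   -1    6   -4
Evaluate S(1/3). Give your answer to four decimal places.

2.8123

Write M_i for S''(x_i). With h_i = 1, 1, 1 and divided differences Δ_i = -8, 7, -10, the continuity of S' gives the tridiagonal system
  1·M_0 + 4·M_1 + 1·M_2 = 6(Δ_1 - Δ_0) = 90
  1·M_1 + 4·M_2 + 1·M_3 = 6(Δ_2 - Δ_1) = -102
Natural end conditions: M_0 = M_3 = 0.
Forward elimination and back-substitution give M_0 = 0, M_1 = 154/5, M_2 = -166/5, M_3 = 0.
On [0, 1], S(x) = 7 - 197/15·x + 0·x² + 77/15·x³.
With x = 1/3: S(1/3) = 1139/405.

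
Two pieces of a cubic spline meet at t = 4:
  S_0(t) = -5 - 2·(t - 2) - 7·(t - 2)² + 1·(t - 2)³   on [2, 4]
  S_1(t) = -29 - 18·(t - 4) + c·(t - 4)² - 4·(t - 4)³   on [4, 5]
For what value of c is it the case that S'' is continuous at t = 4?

S_0''(t) = -14 + 6·(t - 2), so S_0''(4) = -2. On the right, S_1''(4) = 2c, so c = -1.

-1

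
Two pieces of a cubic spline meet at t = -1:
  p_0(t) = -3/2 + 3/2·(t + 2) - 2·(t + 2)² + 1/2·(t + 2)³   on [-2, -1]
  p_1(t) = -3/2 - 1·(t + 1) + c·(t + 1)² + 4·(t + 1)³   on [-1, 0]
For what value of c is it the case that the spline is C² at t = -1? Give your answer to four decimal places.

p_0''(t) = -4 + 3·(t + 2), so p_0''(-1) = -1. On the right, p_1''(-1) = 2c, so c = -1/2.

-0.5000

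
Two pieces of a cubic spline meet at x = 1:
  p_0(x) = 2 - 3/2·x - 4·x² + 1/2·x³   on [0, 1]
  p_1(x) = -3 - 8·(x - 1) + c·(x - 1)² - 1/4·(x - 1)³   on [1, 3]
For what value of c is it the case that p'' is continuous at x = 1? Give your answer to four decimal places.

p_0''(x) = -8 + 3·x, so p_0''(1) = -5. On the right, p_1''(1) = 2c, so c = -5/2.

-2.5000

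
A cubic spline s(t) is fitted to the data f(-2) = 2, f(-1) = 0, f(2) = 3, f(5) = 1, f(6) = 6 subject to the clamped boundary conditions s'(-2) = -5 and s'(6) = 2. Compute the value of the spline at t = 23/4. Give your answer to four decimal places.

5.1600

Let M_i = s''(x_i). Step sizes h_i = 1, 3, 3, 1; slopes of the chords Δ_i = (y_(i+1) - y_i)/h_i = -2, 1, -2/3, 5.
  1·M_0 + 8·M_1 + 3·M_2 = 6(Δ_1 - Δ_0) = 18
  3·M_1 + 12·M_2 + 3·M_3 = 6(Δ_2 - Δ_1) = -10
  3·M_2 + 8·M_3 + 1·M_4 = 6(Δ_3 - Δ_2) = 34
Clamped end conditions give two more equations: 2h_0·M_0 + h_0·M_1 = 6(Δ_0 - s'(-2)) = 18 and h_3·M_3 + 2h_3·M_4 = 6(s'(6) - Δ_3) = -18.
Hence M_0 = 931/120, M_1 = 149/60, M_2 = -77/24, M_3 = 421/60, M_4 = -1501/120.
On [5, 6], s(t) = 1 + 1139/240·(t - 5) + 421/120·(t - 5)² - 781/240·(t - 5)³.
With (t - 5) = 3/4: s(23/4) = 26419/5120.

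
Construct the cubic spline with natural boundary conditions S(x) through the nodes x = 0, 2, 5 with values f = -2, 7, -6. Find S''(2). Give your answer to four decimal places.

-5.3000

Write M_i for S''(x_i). With h_i = 2, 3 and divided differences Δ_i = 9/2, -13/3, the continuity of S' gives the tridiagonal system
  2·M_0 + 10·M_1 + 3·M_2 = 6(Δ_1 - Δ_0) = -53
Natural end conditions: M_0 = M_2 = 0.
Hence M_0 = 0, M_1 = -53/10, M_2 = 0.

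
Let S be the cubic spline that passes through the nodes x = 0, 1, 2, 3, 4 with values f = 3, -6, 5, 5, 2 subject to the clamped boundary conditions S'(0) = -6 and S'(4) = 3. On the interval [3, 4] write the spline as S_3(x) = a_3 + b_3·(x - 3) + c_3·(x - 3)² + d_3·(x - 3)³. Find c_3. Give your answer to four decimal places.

With M_i denoting the second derivative at x_i, h_i = 1, 1, 1, 1, and Δ_i = (y_(i+1) − y_i)/h_i = -9, 11, 0, -3:
  1·M_0 + 4·M_1 + 1·M_2 = 6(Δ_1 - Δ_0) = 120
  1·M_1 + 4·M_2 + 1·M_3 = 6(Δ_2 - Δ_1) = -66
  1·M_2 + 4·M_3 + 1·M_4 = 6(Δ_3 - Δ_2) = -18
Clamped end conditions give two more equations: 2h_0·M_0 + h_0·M_1 = 6(Δ_0 - S'(0)) = -18 and h_3·M_3 + 2h_3·M_4 = 6(S'(4) - Δ_3) = 36.
Forward elimination and back-substitution give M_0 = -219/7, M_1 = 312/7, M_2 = -27, M_3 = -18/7, M_4 = 135/7.
On [3, 4], with S_3(x) = a_3 + b_3·(x - 3) + c_3·(x - 3)² + d_3·(x - 3)³: c_3 = M_3/2 = -9/7, d_3 = (M_4 - M_3)/(6h_3) = 51/14, b_3 = Δ_3 - h_3(2M_3 + M_4)/6 = -75/14.

-1.2857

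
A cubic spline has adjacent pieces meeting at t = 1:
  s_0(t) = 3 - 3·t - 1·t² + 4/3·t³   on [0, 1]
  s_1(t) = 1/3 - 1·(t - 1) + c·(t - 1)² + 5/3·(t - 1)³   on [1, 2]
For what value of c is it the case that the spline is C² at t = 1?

3

s_0''(t) = -2 + 8·t, so s_0''(1) = 6. On the right, s_1''(1) = 2c, so c = 3.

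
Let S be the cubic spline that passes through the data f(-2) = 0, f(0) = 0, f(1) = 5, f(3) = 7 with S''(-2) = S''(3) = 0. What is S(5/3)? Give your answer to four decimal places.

With M_i denoting the second derivative at x_i, h_i = 2, 1, 2, and Δ_i = (y_(i+1) − y_i)/h_i = 0, 5, 1:
  2·M_0 + 6·M_1 + 1·M_2 = 6(Δ_1 - Δ_0) = 30
  1·M_1 + 6·M_2 + 2·M_3 = 6(Δ_2 - Δ_1) = -24
Natural end conditions: M_0 = M_3 = 0.
Forward elimination and back-substitution give M_0 = 0, M_1 = 204/35, M_2 = -174/35, M_3 = 0.
On [1, 3], S(x) = 5 + 151/35·(x - 1) - 87/35·(x - 1)² + 29/70·(x - 1)³.
With (x - 1) = 2/3: S(5/3) = 1303/189.

6.8942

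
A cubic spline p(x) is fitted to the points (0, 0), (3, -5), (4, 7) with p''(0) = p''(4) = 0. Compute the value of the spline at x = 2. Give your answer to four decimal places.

-9.0278

Write M_i for p''(x_i). With h_i = 3, 1 and divided differences Δ_i = -5/3, 12, the continuity of p' gives the tridiagonal system
  3·M_0 + 8·M_1 + 1·M_2 = 6(Δ_1 - Δ_0) = 82
Natural end conditions: M_0 = M_2 = 0.
Hence M_0 = 0, M_1 = 41/4, M_2 = 0.
On [0, 3], p(x) = 0 - 163/24·x + 0·x² + 41/72·x³.
With x = 2: p(2) = -325/36.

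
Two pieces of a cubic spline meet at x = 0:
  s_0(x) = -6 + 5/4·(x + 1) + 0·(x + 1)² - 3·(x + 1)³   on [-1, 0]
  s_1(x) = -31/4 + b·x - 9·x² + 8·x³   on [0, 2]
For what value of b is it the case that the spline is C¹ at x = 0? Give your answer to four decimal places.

s_0'(x) = 5/4 + 0·(x + 1) - 9·(x + 1)², so s_0'(0) = -31/4. On the right, s_1'(0) = b, so b = -31/4.

-7.7500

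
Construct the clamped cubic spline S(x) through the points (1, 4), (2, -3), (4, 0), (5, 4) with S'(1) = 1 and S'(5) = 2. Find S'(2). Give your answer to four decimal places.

-7.4714

Write M_i for S''(x_i). With h_i = 1, 2, 1 and divided differences Δ_i = -7, 3/2, 4, the continuity of S' gives the tridiagonal system
  1·M_0 + 6·M_1 + 2·M_2 = 6(Δ_1 - Δ_0) = 51
  2·M_1 + 6·M_2 + 1·M_3 = 6(Δ_2 - Δ_1) = 15
Clamped end conditions give two more equations: 2h_0·M_0 + h_0·M_1 = 6(Δ_0 - S'(1)) = -48 and h_2·M_2 + 2h_2·M_3 = 6(S'(5) - Δ_2) = -12.
Forward elimination and back-substitution give M_0 = -1087/35, M_1 = 494/35, M_2 = -46/35, M_3 = -187/35.
On [2, 4], S'(x) = b_1 + 2c_1·(x - 2) + 3d_1·(x - 2)² with b_1 = Δ_1 - h_1(2M_1 + M_2)/6 = -523/70, c_1 = M_1/2 = 247/35, d_1 = (M_2 - M_1)/(6h_1) = -9/7. So S'(2) = -523/70.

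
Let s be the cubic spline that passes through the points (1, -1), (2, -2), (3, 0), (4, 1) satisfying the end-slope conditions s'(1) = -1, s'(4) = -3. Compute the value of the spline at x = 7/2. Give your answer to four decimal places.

Write m_i for s''(x_i). With h_i = 1, 1, 1 and divided differences Δ_i = -1, 2, 1, the continuity of s' gives the tridiagonal system
  1·m_0 + 4·m_1 + 1·m_2 = 6(Δ_1 - Δ_0) = 18
  1·m_1 + 4·m_2 + 1·m_3 = 6(Δ_2 - Δ_1) = -6
Clamped end conditions give two more equations: 2h_0·m_0 + h_0·m_1 = 6(Δ_0 - s'(1)) = 0 and h_2·m_2 + 2h_2·m_3 = 6(s'(4) - Δ_2) = -24.
Solving the tridiagonal system: m_0 = -38/15, m_1 = 76/15, m_2 = 4/15, m_3 = -182/15.
On [3, 4], s(x) = 0 + 44/15·(x - 3) + 2/15·(x - 3)² - 31/15·(x - 3)³.
With (x - 3) = 1/2: s(7/2) = 149/120.

1.2417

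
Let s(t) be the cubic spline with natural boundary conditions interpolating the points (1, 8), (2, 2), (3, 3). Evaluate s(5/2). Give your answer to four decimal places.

1.8438

Let M_i = s''(x_i). Step sizes h_i = 1, 1; slopes of the chords Δ_i = (y_(i+1) - y_i)/h_i = -6, 1.
  1·M_0 + 4·M_1 + 1·M_2 = 6(Δ_1 - Δ_0) = 42
Natural end conditions: M_0 = M_2 = 0.
Forward elimination and back-substitution give M_0 = 0, M_1 = 21/2, M_2 = 0.
On [2, 3], s(t) = 2 - 5/2·(t - 2) + 21/4·(t - 2)² - 7/4·(t - 2)³.
With (t - 2) = 1/2: s(5/2) = 59/32.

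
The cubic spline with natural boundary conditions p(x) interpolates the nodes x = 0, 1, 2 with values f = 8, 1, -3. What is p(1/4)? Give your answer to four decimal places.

Let σ_i = p''(x_i). Step sizes h_i = 1, 1; slopes of the chords Δ_i = (y_(i+1) - y_i)/h_i = -7, -4.
  1·σ_0 + 4·σ_1 + 1·σ_2 = 6(Δ_1 - Δ_0) = 18
Natural end conditions: σ_0 = σ_2 = 0.
Solving: σ_0 = 0, σ_1 = 9/2, σ_2 = 0.
On [0, 1], p(x) = 8 - 31/4·x + 0·x² + 3/4·x³.
With x = 1/4: p(1/4) = 1555/256.

6.0742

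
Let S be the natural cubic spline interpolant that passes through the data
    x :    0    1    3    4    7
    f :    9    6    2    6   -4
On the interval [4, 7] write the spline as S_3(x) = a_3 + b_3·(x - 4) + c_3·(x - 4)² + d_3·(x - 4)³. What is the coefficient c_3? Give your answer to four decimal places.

Write m_i for S''(x_i). With h_i = 1, 2, 1, 3 and divided differences Δ_i = -3, -2, 4, -10/3, the continuity of S' gives the tridiagonal system
  1·m_0 + 6·m_1 + 2·m_2 = 6(Δ_1 - Δ_0) = 6
  2·m_1 + 6·m_2 + 1·m_3 = 6(Δ_2 - Δ_1) = 36
  1·m_2 + 8·m_3 + 3·m_4 = 6(Δ_3 - Δ_2) = -44
Natural end conditions: m_0 = m_4 = 0.
Forward elimination and back-substitution give m_0 = 0, m_1 = -191/125, m_2 = 948/125, m_3 = -806/125, m_4 = 0.
On [4, 7], with S_3(x) = a_3 + b_3·(x - 4) + c_3·(x - 4)² + d_3·(x - 4)³: c_3 = m_3/2 = -403/125, d_3 = (m_4 - m_3)/(6h_3) = 403/1125, b_3 = Δ_3 - h_3(2m_3 + m_4)/6 = 1168/375.

-3.2240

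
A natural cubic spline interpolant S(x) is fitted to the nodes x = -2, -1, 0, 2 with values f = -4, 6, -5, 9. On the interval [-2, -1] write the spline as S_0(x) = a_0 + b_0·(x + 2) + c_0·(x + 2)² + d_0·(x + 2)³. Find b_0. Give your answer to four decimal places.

Write M_i for S''(x_i). With h_i = 1, 1, 2 and divided differences Δ_i = 10, -11, 7, the continuity of S' gives the tridiagonal system
  1·M_0 + 4·M_1 + 1·M_2 = 6(Δ_1 - Δ_0) = -126
  1·M_1 + 6·M_2 + 2·M_3 = 6(Δ_2 - Δ_1) = 108
Natural end conditions: M_0 = M_3 = 0.
Solving: M_0 = 0, M_1 = -864/23, M_2 = 558/23, M_3 = 0.
On [-2, -1], with S_0(x) = a_0 + b_0·(x + 2) + c_0·(x + 2)² + d_0·(x + 2)³: c_0 = M_0/2 = 0, d_0 = (M_1 - M_0)/(6h_0) = -144/23, b_0 = Δ_0 - h_0(2M_0 + M_1)/6 = 374/23.

16.2609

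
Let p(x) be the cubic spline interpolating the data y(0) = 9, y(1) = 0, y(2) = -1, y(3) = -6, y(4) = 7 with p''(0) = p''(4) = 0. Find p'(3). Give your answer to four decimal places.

Put m_i = p'' at the i-th knot. Here h = (1, 1, 1, 1) and Δ = (-9, -1, -5, 13), so the interior equations h_(i-1)·m_(i-1) + 2(h_(i-1)+h_i)·m_i + h_i·m_(i+1) = 6(Δ_i − Δ_(i-1)) read
  1·m_0 + 4·m_1 + 1·m_2 = 6(Δ_1 - Δ_0) = 48
  1·m_1 + 4·m_2 + 1·m_3 = 6(Δ_2 - Δ_1) = -24
  1·m_2 + 4·m_3 + 1·m_4 = 6(Δ_3 - Δ_2) = 108
Natural end conditions: m_0 = m_4 = 0.
Solving: m_0 = 0, m_1 = 33/2, m_2 = -18, m_3 = 63/2, m_4 = 0.
On [3, 4], p'(x) = b_3 + 2c_3·(x - 3) + 3d_3·(x - 3)² with b_3 = Δ_3 - h_3(2m_3 + m_4)/6 = 5/2, c_3 = m_3/2 = 63/4, d_3 = (m_4 - m_3)/(6h_3) = -21/4. So p'(3) = 5/2.

2.5000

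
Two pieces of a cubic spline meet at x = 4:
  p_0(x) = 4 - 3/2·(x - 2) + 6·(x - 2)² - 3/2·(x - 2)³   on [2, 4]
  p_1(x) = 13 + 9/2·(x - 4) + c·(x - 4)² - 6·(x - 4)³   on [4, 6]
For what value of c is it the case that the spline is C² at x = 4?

p_0''(x) = 12 - 9·(x - 2), so p_0''(4) = -6. On the right, p_1''(4) = 2c, so c = -3.

-3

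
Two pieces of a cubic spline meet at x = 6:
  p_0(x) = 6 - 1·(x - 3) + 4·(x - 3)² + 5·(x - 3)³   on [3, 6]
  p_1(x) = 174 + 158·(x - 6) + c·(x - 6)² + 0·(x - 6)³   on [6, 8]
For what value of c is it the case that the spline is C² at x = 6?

p_0''(x) = 8 + 30·(x - 3), so p_0''(6) = 98. On the right, p_1''(6) = 2c, so c = 49.

49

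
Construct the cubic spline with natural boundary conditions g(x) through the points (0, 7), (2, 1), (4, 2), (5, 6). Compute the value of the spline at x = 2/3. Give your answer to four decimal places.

4.6229

Let m_i = g''(x_i). Step sizes h_i = 2, 2, 1; slopes of the chords Δ_i = (y_(i+1) - y_i)/h_i = -3, 1/2, 4.
  2·m_0 + 8·m_1 + 2·m_2 = 6(Δ_1 - Δ_0) = 21
  2·m_1 + 6·m_2 + 1·m_3 = 6(Δ_2 - Δ_1) = 21
Natural end conditions: m_0 = m_3 = 0.
Solving: m_0 = 0, m_1 = 21/11, m_2 = 63/22, m_3 = 0.
On [0, 2], g(x) = 7 - 40/11·x + 0·x² + 7/44·x³.
With x = 2/3: g(2/3) = 1373/297.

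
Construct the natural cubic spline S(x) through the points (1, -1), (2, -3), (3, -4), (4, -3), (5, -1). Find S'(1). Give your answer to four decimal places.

Write M_i for S''(x_i). With h_i = 1, 1, 1, 1 and divided differences Δ_i = -2, -1, 1, 2, the continuity of S' gives the tridiagonal system
  1·M_0 + 4·M_1 + 1·M_2 = 6(Δ_1 - Δ_0) = 6
  1·M_1 + 4·M_2 + 1·M_3 = 6(Δ_2 - Δ_1) = 12
  1·M_2 + 4·M_3 + 1·M_4 = 6(Δ_3 - Δ_2) = 6
Natural end conditions: M_0 = M_4 = 0.
Solving the tridiagonal system: M_0 = 0, M_1 = 6/7, M_2 = 18/7, M_3 = 6/7, M_4 = 0.
On [1, 2], S'(x) = b_0 + 2c_0·(x - 1) + 3d_0·(x - 1)² with b_0 = Δ_0 - h_0(2M_0 + M_1)/6 = -15/7, c_0 = M_0/2 = 0, d_0 = (M_1 - M_0)/(6h_0) = 1/7. So S'(1) = -15/7.

-2.1429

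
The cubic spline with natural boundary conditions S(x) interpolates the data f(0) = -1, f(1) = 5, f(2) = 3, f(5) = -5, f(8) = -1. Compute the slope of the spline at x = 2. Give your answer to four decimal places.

With M_i denoting the second derivative at x_i, h_i = 1, 1, 3, 3, and Δ_i = (y_(i+1) − y_i)/h_i = 6, -2, -8/3, 4/3:
  1·M_0 + 4·M_1 + 1·M_2 = 6(Δ_1 - Δ_0) = -48
  1·M_1 + 8·M_2 + 3·M_3 = 6(Δ_2 - Δ_1) = -4
  3·M_2 + 12·M_3 + 3·M_4 = 6(Δ_3 - Δ_2) = 24
Natural end conditions: M_0 = M_4 = 0.
Hence M_0 = 0, M_1 = -169/14, M_2 = 2/7, M_3 = 27/14, M_4 = 0.
On [2, 5], S'(x) = b_2 + 2c_2·(x - 2) + 3d_2·(x - 2)² with b_2 = Δ_2 - h_2(2M_2 + M_3)/6 = -47/12, c_2 = M_2/2 = 1/7, d_2 = (M_3 - M_2)/(6h_2) = 23/252. So S'(2) = -47/12.

-3.9167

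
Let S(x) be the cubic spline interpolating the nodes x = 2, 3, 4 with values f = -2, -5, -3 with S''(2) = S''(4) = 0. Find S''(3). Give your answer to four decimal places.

Write σ_i for S''(x_i). With h_i = 1, 1 and divided differences Δ_i = -3, 2, the continuity of S' gives the tridiagonal system
  1·σ_0 + 4·σ_1 + 1·σ_2 = 6(Δ_1 - Δ_0) = 30
Natural end conditions: σ_0 = σ_2 = 0.
Forward elimination and back-substitution give σ_0 = 0, σ_1 = 15/2, σ_2 = 0.

7.5000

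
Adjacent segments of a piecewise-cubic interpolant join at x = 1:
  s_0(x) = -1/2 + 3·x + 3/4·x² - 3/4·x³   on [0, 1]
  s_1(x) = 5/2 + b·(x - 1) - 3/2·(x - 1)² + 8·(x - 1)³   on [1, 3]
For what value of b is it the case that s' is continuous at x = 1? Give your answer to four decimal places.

2.2500

s_0'(x) = 3 + 3/2·x - 9/4·x², so s_0'(1) = 9/4. On the right, s_1'(1) = b, so b = 9/4.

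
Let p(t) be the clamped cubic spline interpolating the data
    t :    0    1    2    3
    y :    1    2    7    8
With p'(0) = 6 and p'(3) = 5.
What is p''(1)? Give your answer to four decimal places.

15.3333

Let M_i = p''(x_i). Step sizes h_i = 1, 1, 1; slopes of the chords Δ_i = (y_(i+1) - y_i)/h_i = 1, 5, 1.
  1·M_0 + 4·M_1 + 1·M_2 = 6(Δ_1 - Δ_0) = 24
  1·M_1 + 4·M_2 + 1·M_3 = 6(Δ_2 - Δ_1) = -24
Clamped end conditions give two more equations: 2h_0·M_0 + h_0·M_1 = 6(Δ_0 - p'(0)) = -30 and h_2·M_2 + 2h_2·M_3 = 6(p'(3) - Δ_2) = 24.
Hence M_0 = -68/3, M_1 = 46/3, M_2 = -44/3, M_3 = 58/3.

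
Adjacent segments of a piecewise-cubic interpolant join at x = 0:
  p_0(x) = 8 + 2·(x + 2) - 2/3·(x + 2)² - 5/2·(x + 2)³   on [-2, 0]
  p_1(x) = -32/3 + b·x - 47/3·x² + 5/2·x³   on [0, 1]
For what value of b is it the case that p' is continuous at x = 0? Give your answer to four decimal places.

p_0'(x) = 2 - 4/3·(x + 2) - 15/2·(x + 2)², so p_0'(0) = -92/3. On the right, p_1'(0) = b, so b = -92/3.

-30.6667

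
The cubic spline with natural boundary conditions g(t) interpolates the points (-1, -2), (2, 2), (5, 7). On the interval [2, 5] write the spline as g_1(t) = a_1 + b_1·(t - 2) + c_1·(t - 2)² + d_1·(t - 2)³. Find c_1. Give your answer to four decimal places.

Let m_i = g''(x_i). Step sizes h_i = 3, 3; slopes of the chords Δ_i = (y_(i+1) - y_i)/h_i = 4/3, 5/3.
  3·m_0 + 12·m_1 + 3·m_2 = 6(Δ_1 - Δ_0) = 2
Natural end conditions: m_0 = m_2 = 0.
Hence m_0 = 0, m_1 = 1/6, m_2 = 0.
On [2, 5], with g_1(t) = a_1 + b_1·(t - 2) + c_1·(t - 2)² + d_1·(t - 2)³: c_1 = m_1/2 = 1/12, d_1 = (m_2 - m_1)/(6h_1) = -1/108, b_1 = Δ_1 - h_1(2m_1 + m_2)/6 = 3/2.

0.0833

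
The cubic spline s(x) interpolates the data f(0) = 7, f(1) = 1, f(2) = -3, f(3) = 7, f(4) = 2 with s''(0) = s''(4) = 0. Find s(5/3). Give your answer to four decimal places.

-3.2751

Write σ_i for s''(x_i). With h_i = 1, 1, 1, 1 and divided differences Δ_i = -6, -4, 10, -5, the continuity of s' gives the tridiagonal system
  1·σ_0 + 4·σ_1 + 1·σ_2 = 6(Δ_1 - Δ_0) = 12
  1·σ_1 + 4·σ_2 + 1·σ_3 = 6(Δ_2 - Δ_1) = 84
  1·σ_2 + 4·σ_3 + 1·σ_4 = 6(Δ_3 - Δ_2) = -90
Natural end conditions: σ_0 = σ_4 = 0.
Hence σ_0 = 0, σ_1 = -123/28, σ_2 = 207/7, σ_3 = -837/28, σ_4 = 0.
On [1, 2], s(x) = 1 - 209/28·(x - 1) - 123/56·(x - 1)² + 317/56·(x - 1)³.
With (x - 1) = 2/3: s(5/3) = -619/189.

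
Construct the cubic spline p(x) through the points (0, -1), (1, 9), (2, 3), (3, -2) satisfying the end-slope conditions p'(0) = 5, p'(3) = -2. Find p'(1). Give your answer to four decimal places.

3.9333

Write M_i for p''(x_i). With h_i = 1, 1, 1 and divided differences Δ_i = 10, -6, -5, the continuity of p' gives the tridiagonal system
  1·M_0 + 4·M_1 + 1·M_2 = 6(Δ_1 - Δ_0) = -96
  1·M_1 + 4·M_2 + 1·M_3 = 6(Δ_2 - Δ_1) = 6
Clamped end conditions give two more equations: 2h_0·M_0 + h_0·M_1 = 6(Δ_0 - p'(0)) = 30 and h_2·M_2 + 2h_2·M_3 = 6(p'(3) - Δ_2) = 18.
Solving the tridiagonal system: M_0 = 482/15, M_1 = -514/15, M_2 = 134/15, M_3 = 68/15.
On [1, 2], p'(x) = b_1 + 2c_1·(x - 1) + 3d_1·(x - 1)² with b_1 = Δ_1 - h_1(2M_1 + M_2)/6 = 59/15, c_1 = M_1/2 = -257/15, d_1 = (M_2 - M_1)/(6h_1) = 36/5. So p'(1) = 59/15.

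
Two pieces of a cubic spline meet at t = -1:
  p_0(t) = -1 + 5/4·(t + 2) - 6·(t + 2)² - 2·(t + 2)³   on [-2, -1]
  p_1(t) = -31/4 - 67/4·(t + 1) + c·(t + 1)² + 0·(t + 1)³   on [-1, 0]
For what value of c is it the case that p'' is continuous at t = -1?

p_0''(t) = -12 - 12·(t + 2), so p_0''(-1) = -24. On the right, p_1''(-1) = 2c, so c = -12.

-12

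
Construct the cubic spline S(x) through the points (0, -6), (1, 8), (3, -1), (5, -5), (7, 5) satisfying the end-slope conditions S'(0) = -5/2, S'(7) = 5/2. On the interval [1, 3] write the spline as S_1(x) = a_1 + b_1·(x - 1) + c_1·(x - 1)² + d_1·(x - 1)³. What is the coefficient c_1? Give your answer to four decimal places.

-16.1977

Put σ_i = S'' at the i-th knot. Here h = (1, 2, 2, 2) and Δ = (14, -9/2, -2, 5), so the interior equations h_(i-1)·σ_(i-1) + 2(h_(i-1)+h_i)·σ_i + h_i·σ_(i+1) = 6(Δ_i − Δ_(i-1)) read
  1·σ_0 + 6·σ_1 + 2·σ_2 = 6(Δ_1 - Δ_0) = -111
  2·σ_1 + 8·σ_2 + 2·σ_3 = 6(Δ_2 - Δ_1) = 15
  2·σ_2 + 8·σ_3 + 2·σ_4 = 6(Δ_3 - Δ_2) = 42
Clamped end conditions give two more equations: 2h_0·σ_0 + h_0·σ_1 = 6(Δ_0 - S'(0)) = 99 and h_3·σ_3 + 2h_3·σ_4 = 6(S'(7) - Δ_3) = -15.
Hence σ_0 = 2825/43, σ_1 = -1393/43, σ_2 = 380/43, σ_3 = 391/86, σ_4 = -259/43.
On [1, 3], with S_1(x) = a_1 + b_1·(x - 1) + c_1·(x - 1)² + d_1·(x - 1)³: c_1 = σ_1/2 = -1393/86, d_1 = (σ_2 - σ_1)/(6h_1) = 591/172, b_1 = Δ_1 - h_1(2σ_1 + σ_2)/6 = 1217/86.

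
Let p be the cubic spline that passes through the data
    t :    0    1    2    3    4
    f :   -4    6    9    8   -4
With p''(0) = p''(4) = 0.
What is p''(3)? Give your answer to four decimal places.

-16.7143

With m_i denoting the second derivative at x_i, h_i = 1, 1, 1, 1, and Δ_i = (y_(i+1) − y_i)/h_i = 10, 3, -1, -12:
  1·m_0 + 4·m_1 + 1·m_2 = 6(Δ_1 - Δ_0) = -42
  1·m_1 + 4·m_2 + 1·m_3 = 6(Δ_2 - Δ_1) = -24
  1·m_2 + 4·m_3 + 1·m_4 = 6(Δ_3 - Δ_2) = -66
Natural end conditions: m_0 = m_4 = 0.
Forward elimination and back-substitution give m_0 = 0, m_1 = -75/7, m_2 = 6/7, m_3 = -117/7, m_4 = 0.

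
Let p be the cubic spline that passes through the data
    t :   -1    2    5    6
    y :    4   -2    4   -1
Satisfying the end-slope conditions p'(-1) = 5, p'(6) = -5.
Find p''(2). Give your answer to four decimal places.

Put σ_i = p'' at the i-th knot. Here h = (3, 3, 1) and Δ = (-2, 2, -5), so the interior equations h_(i-1)·σ_(i-1) + 2(h_(i-1)+h_i)·σ_i + h_i·σ_(i+1) = 6(Δ_i − Δ_(i-1)) read
  3·σ_0 + 12·σ_1 + 3·σ_2 = 6(Δ_1 - Δ_0) = 24
  3·σ_1 + 8·σ_2 + 1·σ_3 = 6(Δ_2 - Δ_1) = -42
Clamped end conditions give two more equations: 2h_0·σ_0 + h_0·σ_1 = 6(Δ_0 - p'(-1)) = -42 and h_2·σ_2 + 2h_2·σ_3 = 6(p'(6) - Δ_2) = 0.
Hence σ_0 = -320/31, σ_1 = 206/31, σ_2 = -256/31, σ_3 = 128/31.

6.6452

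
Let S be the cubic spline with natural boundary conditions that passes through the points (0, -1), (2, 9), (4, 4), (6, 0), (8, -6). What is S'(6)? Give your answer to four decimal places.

Write M_i for S''(x_i). With h_i = 2, 2, 2, 2 and divided differences Δ_i = 5, -5/2, -2, -3, the continuity of S' gives the tridiagonal system
  2·M_0 + 8·M_1 + 2·M_2 = 6(Δ_1 - Δ_0) = -45
  2·M_1 + 8·M_2 + 2·M_3 = 6(Δ_2 - Δ_1) = 3
  2·M_2 + 8·M_3 + 2·M_4 = 6(Δ_3 - Δ_2) = -6
Natural end conditions: M_0 = M_4 = 0.
Hence M_0 = 0, M_1 = -99/16, M_2 = 9/4, M_3 = -21/16, M_4 = 0.
On [6, 8], S'(x) = b_3 + 2c_3·(x - 6) + 3d_3·(x - 6)² with b_3 = Δ_3 - h_3(2M_3 + M_4)/6 = -17/8, c_3 = M_3/2 = -21/32, d_3 = (M_4 - M_3)/(6h_3) = 7/64. So S'(6) = -17/8.

-2.1250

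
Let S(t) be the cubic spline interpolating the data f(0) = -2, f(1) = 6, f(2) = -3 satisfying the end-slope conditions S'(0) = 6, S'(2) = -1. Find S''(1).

Let M_i = S''(x_i). Step sizes h_i = 1, 1; slopes of the chords Δ_i = (y_(i+1) - y_i)/h_i = 8, -9.
  1·M_0 + 4·M_1 + 1·M_2 = 6(Δ_1 - Δ_0) = -102
Clamped end conditions give two more equations: 2h_0·M_0 + h_0·M_1 = 6(Δ_0 - S'(0)) = 12 and h_1·M_1 + 2h_1·M_2 = 6(S'(2) - Δ_1) = 48.
Hence M_0 = 28, M_1 = -44, M_2 = 46.

-44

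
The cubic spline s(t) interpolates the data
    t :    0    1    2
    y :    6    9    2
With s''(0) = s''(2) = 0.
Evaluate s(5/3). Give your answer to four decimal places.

5.0741

Put M_i = s'' at the i-th knot. Here h = (1, 1) and Δ = (3, -7), so the interior equations h_(i-1)·M_(i-1) + 2(h_(i-1)+h_i)·M_i + h_i·M_(i+1) = 6(Δ_i − Δ_(i-1)) read
  1·M_0 + 4·M_1 + 1·M_2 = 6(Δ_1 - Δ_0) = -60
Natural end conditions: M_0 = M_2 = 0.
Hence M_0 = 0, M_1 = -15, M_2 = 0.
On [1, 2], s(t) = 9 - 2·(t - 1) - 15/2·(t - 1)² + 5/2·(t - 1)³.
With (t - 1) = 2/3: s(5/3) = 137/27.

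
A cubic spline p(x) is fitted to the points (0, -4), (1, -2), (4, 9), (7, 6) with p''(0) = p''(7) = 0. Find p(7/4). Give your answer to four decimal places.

0.6223

Put M_i = p'' at the i-th knot. Here h = (1, 3, 3) and Δ = (2, 11/3, -1), so the interior equations h_(i-1)·M_(i-1) + 2(h_(i-1)+h_i)·M_i + h_i·M_(i+1) = 6(Δ_i − Δ_(i-1)) read
  1·M_0 + 8·M_1 + 3·M_2 = 6(Δ_1 - Δ_0) = 10
  3·M_1 + 12·M_2 + 3·M_3 = 6(Δ_2 - Δ_1) = -28
Natural end conditions: M_0 = M_3 = 0.
Solving: M_0 = 0, M_1 = 68/29, M_2 = -254/87, M_3 = 0.
On [1, 4], p(x) = -2 + 242/87·(x - 1) + 34/29·(x - 1)² - 229/783·(x - 1)³.
With (x - 1) = 3/4: p(7/4) = 1155/1856.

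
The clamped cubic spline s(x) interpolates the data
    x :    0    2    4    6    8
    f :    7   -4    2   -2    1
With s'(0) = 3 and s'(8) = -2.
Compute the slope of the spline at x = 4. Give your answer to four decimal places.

1.5714

Write σ_i for s''(x_i). With h_i = 2, 2, 2, 2 and divided differences Δ_i = -11/2, 3, -2, 3/2, the continuity of s' gives the tridiagonal system
  2·σ_0 + 8·σ_1 + 2·σ_2 = 6(Δ_1 - Δ_0) = 51
  2·σ_1 + 8·σ_2 + 2·σ_3 = 6(Δ_2 - Δ_1) = -30
  2·σ_2 + 8·σ_3 + 2·σ_4 = 6(Δ_3 - Δ_2) = 21
Clamped end conditions give two more equations: 2h_0·σ_0 + h_0·σ_1 = 6(Δ_0 - s'(0)) = -51 and h_3·σ_3 + 2h_3·σ_4 = 6(s'(8) - Δ_3) = -21.
Solving the tridiagonal system: σ_0 = -1091/56, σ_1 = 377/28, σ_2 = -71/8, σ_3 = 197/28, σ_4 = -491/56.
On [4, 6], s'(x) = b_2 + 2c_2·(x - 4) + 3d_2·(x - 4)² with b_2 = Δ_2 - h_2(2σ_2 + σ_3)/6 = 11/7, c_2 = σ_2/2 = -71/16, d_2 = (σ_3 - σ_2)/(6h_2) = 297/224. So s'(4) = 11/7.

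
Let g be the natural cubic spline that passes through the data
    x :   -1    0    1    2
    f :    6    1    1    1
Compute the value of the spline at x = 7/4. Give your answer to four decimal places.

1.0781

Write σ_i for g''(x_i). With h_i = 1, 1, 1 and divided differences Δ_i = -5, 0, 0, the continuity of g' gives the tridiagonal system
  1·σ_0 + 4·σ_1 + 1·σ_2 = 6(Δ_1 - Δ_0) = 30
  1·σ_1 + 4·σ_2 + 1·σ_3 = 6(Δ_2 - Δ_1) = 0
Natural end conditions: σ_0 = σ_3 = 0.
Forward elimination and back-substitution give σ_0 = 0, σ_1 = 8, σ_2 = -2, σ_3 = 0.
On [1, 2], g(x) = 1 + 2/3·(x - 1) - 1·(x - 1)² + 1/3·(x - 1)³.
With (x - 1) = 3/4: g(7/4) = 69/64.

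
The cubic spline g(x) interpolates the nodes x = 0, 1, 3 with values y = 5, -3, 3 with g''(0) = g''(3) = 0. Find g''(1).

11

Let σ_i = g''(x_i). Step sizes h_i = 1, 2; slopes of the chords Δ_i = (y_(i+1) - y_i)/h_i = -8, 3.
  1·σ_0 + 6·σ_1 + 2·σ_2 = 6(Δ_1 - Δ_0) = 66
Natural end conditions: σ_0 = σ_2 = 0.
Solving: σ_0 = 0, σ_1 = 11, σ_2 = 0.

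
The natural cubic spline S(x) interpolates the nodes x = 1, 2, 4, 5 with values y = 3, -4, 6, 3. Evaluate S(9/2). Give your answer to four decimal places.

With m_i denoting the second derivative at x_i, h_i = 1, 2, 1, and Δ_i = (y_(i+1) − y_i)/h_i = -7, 5, -3:
  1·m_0 + 6·m_1 + 2·m_2 = 6(Δ_1 - Δ_0) = 72
  2·m_1 + 6·m_2 + 1·m_3 = 6(Δ_2 - Δ_1) = -48
Natural end conditions: m_0 = m_3 = 0.
Hence m_0 = 0, m_1 = 33/2, m_2 = -27/2, m_3 = 0.
On [4, 5], S(x) = 6 + 3/2·(x - 4) - 27/4·(x - 4)² + 9/4·(x - 4)³.
With (x - 4) = 1/2: S(9/2) = 171/32.

5.3438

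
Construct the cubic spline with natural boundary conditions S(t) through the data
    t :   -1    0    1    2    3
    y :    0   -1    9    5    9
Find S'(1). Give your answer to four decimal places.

3.3750

Write m_i for S''(x_i). With h_i = 1, 1, 1, 1 and divided differences Δ_i = -1, 10, -4, 4, the continuity of S' gives the tridiagonal system
  1·m_0 + 4·m_1 + 1·m_2 = 6(Δ_1 - Δ_0) = 66
  1·m_1 + 4·m_2 + 1·m_3 = 6(Δ_2 - Δ_1) = -84
  1·m_2 + 4·m_3 + 1·m_4 = 6(Δ_3 - Δ_2) = 48
Natural end conditions: m_0 = m_4 = 0.
Forward elimination and back-substitution give m_0 = 0, m_1 = 687/28, m_2 = -225/7, m_3 = 561/28, m_4 = 0.
On [1, 2], S'(t) = b_2 + 2c_2·(t - 1) + 3d_2·(t - 1)² with b_2 = Δ_2 - h_2(2m_2 + m_3)/6 = 27/8, c_2 = m_2/2 = -225/14, d_2 = (m_3 - m_2)/(6h_2) = 487/56. So S'(1) = 27/8.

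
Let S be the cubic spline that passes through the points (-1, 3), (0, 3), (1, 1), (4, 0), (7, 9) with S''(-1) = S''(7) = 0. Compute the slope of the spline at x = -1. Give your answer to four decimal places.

Let M_i = S''(x_i). Step sizes h_i = 1, 1, 3, 3; slopes of the chords Δ_i = (y_(i+1) - y_i)/h_i = 0, -2, -1/3, 3.
  1·M_0 + 4·M_1 + 1·M_2 = 6(Δ_1 - Δ_0) = -12
  1·M_1 + 8·M_2 + 3·M_3 = 6(Δ_2 - Δ_1) = 10
  3·M_2 + 12·M_3 + 3·M_4 = 6(Δ_3 - Δ_2) = 20
Natural end conditions: M_0 = M_4 = 0.
Hence M_0 = 0, M_1 = -23/7, M_2 = 8/7, M_3 = 29/21, M_4 = 0.
On [-1, 0], S'(x) = b_0 + 2c_0·(x + 1) + 3d_0·(x + 1)² with b_0 = Δ_0 - h_0(2M_0 + M_1)/6 = 23/42, c_0 = M_0/2 = 0, d_0 = (M_1 - M_0)/(6h_0) = -23/42. So S'(-1) = 23/42.

0.5476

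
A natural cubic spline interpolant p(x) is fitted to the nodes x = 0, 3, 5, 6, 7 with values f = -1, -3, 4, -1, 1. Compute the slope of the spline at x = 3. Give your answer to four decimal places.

4.3193

With m_i denoting the second derivative at x_i, h_i = 3, 2, 1, 1, and Δ_i = (y_(i+1) − y_i)/h_i = -2/3, 7/2, -5, 2:
  3·m_0 + 10·m_1 + 2·m_2 = 6(Δ_1 - Δ_0) = 25
  2·m_1 + 6·m_2 + 1·m_3 = 6(Δ_2 - Δ_1) = -51
  1·m_2 + 4·m_3 + 1·m_4 = 6(Δ_3 - Δ_2) = 42
Natural end conditions: m_0 = m_4 = 0.
Solving the tridiagonal system: m_0 = 0, m_1 = 1067/214, m_2 = -1330/107, m_3 = 1456/107, m_4 = 0.
On [3, 5], p'(x) = b_1 + 2c_1·(x - 3) + 3d_1·(x - 3)² with b_1 = Δ_1 - h_1(2m_1 + m_2)/6 = 2773/642, c_1 = m_1/2 = 1067/428, d_1 = (m_2 - m_1)/(6h_1) = -3727/2568. So p'(3) = 2773/642.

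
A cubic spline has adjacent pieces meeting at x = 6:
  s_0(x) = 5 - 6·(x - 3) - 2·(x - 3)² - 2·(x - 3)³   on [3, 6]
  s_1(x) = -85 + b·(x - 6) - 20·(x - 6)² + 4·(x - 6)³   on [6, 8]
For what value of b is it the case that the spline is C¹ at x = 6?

s_0'(x) = -6 - 4·(x - 3) - 6·(x - 3)², so s_0'(6) = -72. On the right, s_1'(6) = b, so b = -72.

-72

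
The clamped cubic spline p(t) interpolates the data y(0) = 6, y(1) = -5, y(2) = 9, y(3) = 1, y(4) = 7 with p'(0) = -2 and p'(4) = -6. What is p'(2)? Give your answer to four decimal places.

4.3571

Write M_i for p''(x_i). With h_i = 1, 1, 1, 1 and divided differences Δ_i = -11, 14, -8, 6, the continuity of p' gives the tridiagonal system
  1·M_0 + 4·M_1 + 1·M_2 = 6(Δ_1 - Δ_0) = 150
  1·M_1 + 4·M_2 + 1·M_3 = 6(Δ_2 - Δ_1) = -132
  1·M_2 + 4·M_3 + 1·M_4 = 6(Δ_3 - Δ_2) = 84
Clamped end conditions give two more equations: 2h_0·M_0 + h_0·M_1 = 6(Δ_0 - p'(0)) = -54 and h_3·M_3 + 2h_3·M_4 = 6(p'(4) - Δ_3) = -72.
Hence M_0 = -1717/28, M_1 = 961/14, M_2 = -253/4, M_3 = 733/14, M_4 = -1741/28.
On [2, 3], p'(t) = b_2 + 2c_2·(t - 2) + 3d_2·(t - 2)² with b_2 = Δ_2 - h_2(2M_2 + M_3)/6 = 61/14, c_2 = M_2/2 = -253/8, d_2 = (M_3 - M_2)/(6h_2) = 1079/56. So p'(2) = 61/14.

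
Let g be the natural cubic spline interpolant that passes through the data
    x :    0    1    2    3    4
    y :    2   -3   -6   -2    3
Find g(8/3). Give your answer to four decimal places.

With M_i denoting the second derivative at x_i, h_i = 1, 1, 1, 1, and Δ_i = (y_(i+1) − y_i)/h_i = -5, -3, 4, 5:
  1·M_0 + 4·M_1 + 1·M_2 = 6(Δ_1 - Δ_0) = 12
  1·M_1 + 4·M_2 + 1·M_3 = 6(Δ_2 - Δ_1) = 42
  1·M_2 + 4·M_3 + 1·M_4 = 6(Δ_3 - Δ_2) = 6
Natural end conditions: M_0 = M_4 = 0.
Hence M_0 = 0, M_1 = 9/28, M_2 = 75/7, M_3 = -33/28, M_4 = 0.
On [2, 3], g(x) = -6 + 5/8·(x - 2) + 75/14·(x - 2)² - 111/56·(x - 2)³.
With (x - 2) = 2/3: g(8/3) = -955/252.

-3.7897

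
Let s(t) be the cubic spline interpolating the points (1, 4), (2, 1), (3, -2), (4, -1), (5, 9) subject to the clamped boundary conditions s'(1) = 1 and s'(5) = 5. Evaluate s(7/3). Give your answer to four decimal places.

Let M_i = s''(x_i). Step sizes h_i = 1, 1, 1, 1; slopes of the chords Δ_i = (y_(i+1) - y_i)/h_i = -3, -3, 1, 10.
  1·M_0 + 4·M_1 + 1·M_2 = 6(Δ_1 - Δ_0) = 0
  1·M_1 + 4·M_2 + 1·M_3 = 6(Δ_2 - Δ_1) = 24
  1·M_2 + 4·M_3 + 1·M_4 = 6(Δ_3 - Δ_2) = 54
Clamped end conditions give two more equations: 2h_0·M_0 + h_0·M_1 = 6(Δ_0 - s'(1)) = -24 and h_3·M_3 + 2h_3·M_4 = 6(s'(5) - Δ_3) = -30.
Solving: M_0 = -383/28, M_1 = 47/14, M_2 = 1/4, M_3 = 275/14, M_4 = -695/28.
On [2, 3], s(t) = 1 - 233/56·(t - 2) + 47/28·(t - 2)² - 29/56·(t - 2)³.
With (t - 2) = 1/3: s(7/3) = -83/378.

-0.2196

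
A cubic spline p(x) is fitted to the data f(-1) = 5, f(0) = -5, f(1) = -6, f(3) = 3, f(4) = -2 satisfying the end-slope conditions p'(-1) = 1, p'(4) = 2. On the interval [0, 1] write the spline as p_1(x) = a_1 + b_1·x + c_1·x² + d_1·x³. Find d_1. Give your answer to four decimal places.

Let σ_i = p''(x_i). Step sizes h_i = 1, 1, 2, 1; slopes of the chords Δ_i = (y_(i+1) - y_i)/h_i = -10, -1, 9/2, -5.
  1·σ_0 + 4·σ_1 + 1·σ_2 = 6(Δ_1 - Δ_0) = 54
  1·σ_1 + 6·σ_2 + 2·σ_3 = 6(Δ_2 - Δ_1) = 33
  2·σ_2 + 6·σ_3 + 1·σ_4 = 6(Δ_3 - Δ_2) = -57
Clamped end conditions give two more equations: 2h_0·σ_0 + h_0·σ_1 = 6(Δ_0 - p'(-1)) = -66 and h_3·σ_3 + 2h_3·σ_4 = 6(p'(4) - Δ_3) = 42.
Solving the tridiagonal system: σ_0 = -5681/128, σ_1 = 1457/64, σ_2 = 937/128, σ_3 = -539/32, σ_4 = 1883/64.
On [0, 1], with p_1(x) = a_1 + b_1·x + c_1·x² + d_1·x³: c_1 = σ_1/2 = 1457/128, d_1 = (σ_2 - σ_1)/(6h_1) = -659/256, b_1 = Δ_1 - h_1(2σ_1 + σ_2)/6 = -2511/256.

-2.5742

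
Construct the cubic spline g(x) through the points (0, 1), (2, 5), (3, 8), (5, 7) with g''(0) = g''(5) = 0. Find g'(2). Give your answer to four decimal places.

With m_i denoting the second derivative at x_i, h_i = 2, 1, 2, and Δ_i = (y_(i+1) − y_i)/h_i = 2, 3, -1/2:
  2·m_0 + 6·m_1 + 1·m_2 = 6(Δ_1 - Δ_0) = 6
  1·m_1 + 6·m_2 + 2·m_3 = 6(Δ_2 - Δ_1) = -21
Natural end conditions: m_0 = m_3 = 0.
Solving the tridiagonal system: m_0 = 0, m_1 = 57/35, m_2 = -132/35, m_3 = 0.
On [2, 3], g'(x) = b_1 + 2c_1·(x - 2) + 3d_1·(x - 2)² with b_1 = Δ_1 - h_1(2m_1 + m_2)/6 = 108/35, c_1 = m_1/2 = 57/70, d_1 = (m_2 - m_1)/(6h_1) = -9/10. So g'(2) = 108/35.

3.0857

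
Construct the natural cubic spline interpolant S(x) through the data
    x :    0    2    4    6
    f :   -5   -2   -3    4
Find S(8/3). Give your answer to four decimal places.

-2.4519

Write M_i for S''(x_i). With h_i = 2, 2, 2 and divided differences Δ_i = 3/2, -1/2, 7/2, the continuity of S' gives the tridiagonal system
  2·M_0 + 8·M_1 + 2·M_2 = 6(Δ_1 - Δ_0) = -12
  2·M_1 + 8·M_2 + 2·M_3 = 6(Δ_2 - Δ_1) = 24
Natural end conditions: M_0 = M_3 = 0.
Solving the tridiagonal system: M_0 = 0, M_1 = -12/5, M_2 = 18/5, M_3 = 0.
On [2, 4], S(x) = -2 - 1/10·(x - 2) - 6/5·(x - 2)² + 1/2·(x - 2)³.
With (x - 2) = 2/3: S(8/3) = -331/135.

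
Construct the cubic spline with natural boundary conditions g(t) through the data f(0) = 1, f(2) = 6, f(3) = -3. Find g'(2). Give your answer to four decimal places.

With M_i denoting the second derivative at x_i, h_i = 2, 1, and Δ_i = (y_(i+1) − y_i)/h_i = 5/2, -9:
  2·M_0 + 6·M_1 + 1·M_2 = 6(Δ_1 - Δ_0) = -69
Natural end conditions: M_0 = M_2 = 0.
Hence M_0 = 0, M_1 = -23/2, M_2 = 0.
On [2, 3], g'(t) = b_1 + 2c_1·(t - 2) + 3d_1·(t - 2)² with b_1 = Δ_1 - h_1(2M_1 + M_2)/6 = -31/6, c_1 = M_1/2 = -23/4, d_1 = (M_2 - M_1)/(6h_1) = 23/12. So g'(2) = -31/6.

-5.1667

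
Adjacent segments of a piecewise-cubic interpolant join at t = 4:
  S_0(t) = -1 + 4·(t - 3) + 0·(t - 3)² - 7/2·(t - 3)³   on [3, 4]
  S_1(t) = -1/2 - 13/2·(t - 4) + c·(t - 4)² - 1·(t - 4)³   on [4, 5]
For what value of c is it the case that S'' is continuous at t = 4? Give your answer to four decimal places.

-10.5000

S_0''(t) = 0 - 21·(t - 3), so S_0''(4) = -21. On the right, S_1''(4) = 2c, so c = -21/2.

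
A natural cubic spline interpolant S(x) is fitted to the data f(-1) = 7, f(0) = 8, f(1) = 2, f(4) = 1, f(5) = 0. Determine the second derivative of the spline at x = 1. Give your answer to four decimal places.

Put M_i = S'' at the i-th knot. Here h = (1, 1, 3, 1) and Δ = (1, -6, -1/3, -1), so the interior equations h_(i-1)·M_(i-1) + 2(h_(i-1)+h_i)·M_i + h_i·M_(i+1) = 6(Δ_i − Δ_(i-1)) read
  1·M_0 + 4·M_1 + 1·M_2 = 6(Δ_1 - Δ_0) = -42
  1·M_1 + 8·M_2 + 3·M_3 = 6(Δ_2 - Δ_1) = 34
  3·M_2 + 8·M_3 + 1·M_4 = 6(Δ_3 - Δ_2) = -4
Natural end conditions: M_0 = M_4 = 0.
Hence M_0 = 0, M_1 = -1297/106, M_2 = 368/53, M_3 = -329/106, M_4 = 0.

6.9434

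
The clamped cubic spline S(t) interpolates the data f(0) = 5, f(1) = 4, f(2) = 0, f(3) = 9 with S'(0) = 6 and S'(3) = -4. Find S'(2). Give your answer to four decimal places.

With M_i denoting the second derivative at x_i, h_i = 1, 1, 1, and Δ_i = (y_(i+1) − y_i)/h_i = -1, -4, 9:
  1·M_0 + 4·M_1 + 1·M_2 = 6(Δ_1 - Δ_0) = -18
  1·M_1 + 4·M_2 + 1·M_3 = 6(Δ_2 - Δ_1) = 78
Clamped end conditions give two more equations: 2h_0·M_0 + h_0·M_1 = 6(Δ_0 - S'(0)) = -42 and h_2·M_2 + 2h_2·M_3 = 6(S'(3) - Δ_2) = -78.
Hence M_0 = -244/15, M_1 = -142/15, M_2 = 542/15, M_3 = -856/15.
On [2, 3], S'(t) = b_2 + 2c_2·(t - 2) + 3d_2·(t - 2)² with b_2 = Δ_2 - h_2(2M_2 + M_3)/6 = 97/15, c_2 = M_2/2 = 271/15, d_2 = (M_3 - M_2)/(6h_2) = -233/15. So S'(2) = 97/15.

6.4667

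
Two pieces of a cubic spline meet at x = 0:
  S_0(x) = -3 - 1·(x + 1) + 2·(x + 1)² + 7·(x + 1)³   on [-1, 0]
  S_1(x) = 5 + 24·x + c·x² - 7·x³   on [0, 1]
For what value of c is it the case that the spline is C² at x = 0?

S_0''(x) = 4 + 42·(x + 1), so S_0''(0) = 46. On the right, S_1''(0) = 2c, so c = 23.

23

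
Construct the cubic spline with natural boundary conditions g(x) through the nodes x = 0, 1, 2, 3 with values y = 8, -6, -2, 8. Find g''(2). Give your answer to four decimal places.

2.4000

With σ_i denoting the second derivative at x_i, h_i = 1, 1, 1, and Δ_i = (y_(i+1) − y_i)/h_i = -14, 4, 10:
  1·σ_0 + 4·σ_1 + 1·σ_2 = 6(Δ_1 - Δ_0) = 108
  1·σ_1 + 4·σ_2 + 1·σ_3 = 6(Δ_2 - Δ_1) = 36
Natural end conditions: σ_0 = σ_3 = 0.
Solving the tridiagonal system: σ_0 = 0, σ_1 = 132/5, σ_2 = 12/5, σ_3 = 0.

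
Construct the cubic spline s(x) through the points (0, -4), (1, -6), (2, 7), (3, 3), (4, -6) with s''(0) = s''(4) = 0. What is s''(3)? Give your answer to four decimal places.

0.8571

With σ_i denoting the second derivative at x_i, h_i = 1, 1, 1, 1, and Δ_i = (y_(i+1) − y_i)/h_i = -2, 13, -4, -9:
  1·σ_0 + 4·σ_1 + 1·σ_2 = 6(Δ_1 - Δ_0) = 90
  1·σ_1 + 4·σ_2 + 1·σ_3 = 6(Δ_2 - Δ_1) = -102
  1·σ_2 + 4·σ_3 + 1·σ_4 = 6(Δ_3 - Δ_2) = -30
Natural end conditions: σ_0 = σ_4 = 0.
Hence σ_0 = 0, σ_1 = 216/7, σ_2 = -234/7, σ_3 = 6/7, σ_4 = 0.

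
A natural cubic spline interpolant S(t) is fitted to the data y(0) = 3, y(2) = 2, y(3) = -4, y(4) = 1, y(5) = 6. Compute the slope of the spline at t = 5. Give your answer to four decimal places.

4.1686

Let σ_i = S''(x_i). Step sizes h_i = 2, 1, 1, 1; slopes of the chords Δ_i = (y_(i+1) - y_i)/h_i = -1/2, -6, 5, 5.
  2·σ_0 + 6·σ_1 + 1·σ_2 = 6(Δ_1 - Δ_0) = -33
  1·σ_1 + 4·σ_2 + 1·σ_3 = 6(Δ_2 - Δ_1) = 66
  1·σ_2 + 4·σ_3 + 1·σ_4 = 6(Δ_3 - Δ_2) = 0
Natural end conditions: σ_0 = σ_4 = 0.
Forward elimination and back-substitution give σ_0 = 0, σ_1 = -759/86, σ_2 = 858/43, σ_3 = -429/86, σ_4 = 0.
On [4, 5], S'(t) = b_3 + 2c_3·(t - 4) + 3d_3·(t - 4)² with b_3 = Δ_3 - h_3(2σ_3 + σ_4)/6 = 573/86, c_3 = σ_3/2 = -429/172, d_3 = (σ_4 - σ_3)/(6h_3) = 143/172. So S'(5) = 717/172.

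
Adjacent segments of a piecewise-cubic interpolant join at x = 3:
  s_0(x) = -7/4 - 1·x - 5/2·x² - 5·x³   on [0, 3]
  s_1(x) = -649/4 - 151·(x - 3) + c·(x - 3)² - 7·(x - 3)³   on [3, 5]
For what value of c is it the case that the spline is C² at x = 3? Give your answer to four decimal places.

-47.5000

s_0''(x) = -5 - 30·x, so s_0''(3) = -95. On the right, s_1''(3) = 2c, so c = -95/2.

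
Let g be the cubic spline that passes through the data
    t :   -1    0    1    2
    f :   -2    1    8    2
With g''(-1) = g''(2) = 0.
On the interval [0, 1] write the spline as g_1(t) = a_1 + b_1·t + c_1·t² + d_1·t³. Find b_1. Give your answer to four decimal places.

Let M_i = g''(x_i). Step sizes h_i = 1, 1, 1; slopes of the chords Δ_i = (y_(i+1) - y_i)/h_i = 3, 7, -6.
  1·M_0 + 4·M_1 + 1·M_2 = 6(Δ_1 - Δ_0) = 24
  1·M_1 + 4·M_2 + 1·M_3 = 6(Δ_2 - Δ_1) = -78
Natural end conditions: M_0 = M_3 = 0.
Forward elimination and back-substitution give M_0 = 0, M_1 = 58/5, M_2 = -112/5, M_3 = 0.
On [0, 1], with g_1(t) = a_1 + b_1·t + c_1·t² + d_1·t³: c_1 = M_1/2 = 29/5, d_1 = (M_2 - M_1)/(6h_1) = -17/3, b_1 = Δ_1 - h_1(2M_1 + M_2)/6 = 103/15.

6.8667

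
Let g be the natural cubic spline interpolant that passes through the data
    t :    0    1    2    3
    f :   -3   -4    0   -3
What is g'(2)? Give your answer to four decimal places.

Put m_i = g'' at the i-th knot. Here h = (1, 1, 1) and Δ = (-1, 4, -3), so the interior equations h_(i-1)·m_(i-1) + 2(h_(i-1)+h_i)·m_i + h_i·m_(i+1) = 6(Δ_i − Δ_(i-1)) read
  1·m_0 + 4·m_1 + 1·m_2 = 6(Δ_1 - Δ_0) = 30
  1·m_1 + 4·m_2 + 1·m_3 = 6(Δ_2 - Δ_1) = -42
Natural end conditions: m_0 = m_3 = 0.
Hence m_0 = 0, m_1 = 54/5, m_2 = -66/5, m_3 = 0.
On [2, 3], g'(t) = b_2 + 2c_2·(t - 2) + 3d_2·(t - 2)² with b_2 = Δ_2 - h_2(2m_2 + m_3)/6 = 7/5, c_2 = m_2/2 = -33/5, d_2 = (m_3 - m_2)/(6h_2) = 11/5. So g'(2) = 7/5.

1.4000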